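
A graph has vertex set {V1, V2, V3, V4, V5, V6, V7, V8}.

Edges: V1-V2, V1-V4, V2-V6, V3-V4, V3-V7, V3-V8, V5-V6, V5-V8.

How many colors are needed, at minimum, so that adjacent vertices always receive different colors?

The cycle V3-V4-V1-V2-V6-V5-V8-V3 has odd length 7, so it cannot be 2-colored; at least 3 colors are needed.
3 colors suffice: V1=2, V2=1, V3=1, V4=3, V5=1, V6=2, V7=2, V8=2. Each edge has distinct colors on its endpoints.

3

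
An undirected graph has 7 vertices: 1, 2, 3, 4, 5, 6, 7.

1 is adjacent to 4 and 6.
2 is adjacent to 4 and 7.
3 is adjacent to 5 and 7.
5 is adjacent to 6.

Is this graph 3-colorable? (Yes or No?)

Yes

The chromatic number is 3. The cycle 1-4-2-7-3-5-6-1 has odd length 7, so it cannot be 2-colored; at least 3 colors are needed.
3 colors suffice: color a → {1, 5, 7}; color b → {2, 3, 6}; color c → {4}.
That is already a proper 3-coloring.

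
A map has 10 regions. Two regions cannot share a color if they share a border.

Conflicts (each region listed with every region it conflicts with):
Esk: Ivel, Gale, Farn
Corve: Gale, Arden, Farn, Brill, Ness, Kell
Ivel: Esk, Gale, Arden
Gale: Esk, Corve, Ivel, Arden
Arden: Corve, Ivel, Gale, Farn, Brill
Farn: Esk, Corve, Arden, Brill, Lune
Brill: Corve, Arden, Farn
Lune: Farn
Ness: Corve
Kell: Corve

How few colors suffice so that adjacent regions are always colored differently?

4

Corve, Arden, Farn, Brill are mutually in conflict, so at least 4 colors are needed.
A valid assignment using 4 colors: Esk=1, Corve=1, Ivel=4, Gale=2, Arden=3, Farn=2, Brill=4, Lune=1, Ness=2, Kell=2. Each listed conflict is separated.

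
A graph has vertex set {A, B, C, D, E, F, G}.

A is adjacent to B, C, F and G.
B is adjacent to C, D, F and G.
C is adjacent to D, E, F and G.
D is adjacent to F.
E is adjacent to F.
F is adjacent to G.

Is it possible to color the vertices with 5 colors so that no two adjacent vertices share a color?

Yes

The chromatic number is 5. A, B, C, F, G form a clique, so at least 5 colors are needed.
5 colors suffice: color red → {C}; color blue → {F}; color green → {B, E}; color yellow → {D, G}; color purple → {A}.
That is already a proper 5-coloring.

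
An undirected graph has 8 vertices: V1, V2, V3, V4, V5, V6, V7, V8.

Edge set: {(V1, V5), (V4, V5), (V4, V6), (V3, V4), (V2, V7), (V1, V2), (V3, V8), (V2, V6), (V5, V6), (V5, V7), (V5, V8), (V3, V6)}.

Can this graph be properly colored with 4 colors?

The chromatic number is 3. V3, V4, V6 are pairwise adjacent, so at least 3 colors are needed.
One proper 3-coloring: V1=2, V2=1, V3=1, V4=3, V5=1, V6=2, V7=2, V8=2.
Since 4 ≥ 3, a proper 4-coloring certainly exists.

Yes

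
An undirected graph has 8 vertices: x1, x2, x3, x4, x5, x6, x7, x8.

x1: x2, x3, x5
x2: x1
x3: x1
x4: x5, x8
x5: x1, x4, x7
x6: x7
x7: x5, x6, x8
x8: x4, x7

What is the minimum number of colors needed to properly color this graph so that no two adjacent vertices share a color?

x4 and x8 are adjacent, so at least 2 colors are needed.
2 colors suffice: color red → {x1, x4, x7}; color blue → {x2, x3, x5, x6, x8}. No two adjacent vertices share a color.

2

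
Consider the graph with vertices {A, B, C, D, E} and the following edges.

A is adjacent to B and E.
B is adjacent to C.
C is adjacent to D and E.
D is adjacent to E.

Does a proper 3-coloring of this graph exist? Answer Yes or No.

The chromatic number is 3. C, D, E are pairwise adjacent, so at least 3 colors are needed.
3 colors suffice: color 1 → {B, E}; color 2 → {A, C}; color 3 → {D}.
That is already a proper 3-coloring.

Yes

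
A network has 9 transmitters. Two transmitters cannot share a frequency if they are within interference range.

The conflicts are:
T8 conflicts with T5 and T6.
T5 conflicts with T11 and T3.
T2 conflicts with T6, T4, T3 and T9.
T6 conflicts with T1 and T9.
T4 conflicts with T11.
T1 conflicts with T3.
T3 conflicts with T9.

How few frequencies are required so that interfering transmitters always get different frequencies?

T2, T3, T9 all conflict with each other, so at least 3 frequencies are needed.
3 frequencies suffice: T8=3, T5=2, T2=2, T6=1, T4=3, T11=1, T1=2, T3=1, T9=3. No two conflicting transmitters share a frequency.

3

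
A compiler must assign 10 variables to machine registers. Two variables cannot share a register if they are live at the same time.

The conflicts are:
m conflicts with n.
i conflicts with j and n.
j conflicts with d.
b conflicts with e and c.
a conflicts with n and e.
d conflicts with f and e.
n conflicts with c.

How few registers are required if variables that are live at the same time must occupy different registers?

3

The cycle n-a-e-b-c-n has odd length 5, so it cannot be 2-colored; at least 3 registers are needed.
A valid assignment using 3 registers: m=2, i=2, j=1, b=3, a=2, d=2, f=1, n=1, e=1, c=2. Each listed conflict is separated.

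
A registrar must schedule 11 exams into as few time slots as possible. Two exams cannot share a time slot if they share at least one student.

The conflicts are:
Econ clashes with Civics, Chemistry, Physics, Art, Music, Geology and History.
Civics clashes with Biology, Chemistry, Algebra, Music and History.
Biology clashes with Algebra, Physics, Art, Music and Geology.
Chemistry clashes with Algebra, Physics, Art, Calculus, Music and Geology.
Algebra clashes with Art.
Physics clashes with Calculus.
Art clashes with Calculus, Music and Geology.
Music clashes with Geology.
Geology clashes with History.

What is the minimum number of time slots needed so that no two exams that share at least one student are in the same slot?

5

Econ, Chemistry, Art, Music, Geology pairwise conflict, so at least 5 time slots are needed.
5 time slots suffice: time slot 1 → {Biology, Chemistry, History}; time slot 2 → {Econ, Algebra, Calculus}; time slot 3 → {Civics, Physics, Art}; time slot 4 → {Music}; time slot 5 → {Geology}. Every pair that conflicts lands in different time slots.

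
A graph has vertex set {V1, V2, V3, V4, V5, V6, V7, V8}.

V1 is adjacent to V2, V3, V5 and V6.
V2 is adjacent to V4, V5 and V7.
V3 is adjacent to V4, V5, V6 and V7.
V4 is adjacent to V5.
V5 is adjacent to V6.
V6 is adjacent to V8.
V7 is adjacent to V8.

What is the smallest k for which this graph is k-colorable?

V1, V3, V5, V6 are pairwise adjacent (a clique of size 4), so at least 4 colors are needed.
4 colors suffice: color 1 → {V2, V3, V8}; color 2 → {V5, V7}; color 3 → {V1, V4}; color 4 → {V6}. No two adjacent vertices share a color.

4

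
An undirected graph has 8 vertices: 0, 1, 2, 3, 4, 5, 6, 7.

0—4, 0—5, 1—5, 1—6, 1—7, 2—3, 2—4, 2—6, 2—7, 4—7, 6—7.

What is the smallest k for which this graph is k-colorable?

2, 4, 7 are pairwise adjacent, so at least 3 colors are needed.
3 colors suffice: color red → {0, 1, 2}; color blue → {3, 5, 7}; color green → {4, 6}. Each edge has distinct colors on its endpoints.

3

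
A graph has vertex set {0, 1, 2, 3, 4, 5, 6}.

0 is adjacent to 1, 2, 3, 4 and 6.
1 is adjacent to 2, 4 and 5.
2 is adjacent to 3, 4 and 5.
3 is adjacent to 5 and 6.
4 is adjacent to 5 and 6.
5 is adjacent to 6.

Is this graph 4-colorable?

The chromatic number is 4. 1, 2, 4, 5 form a clique, so at least 4 colors are needed.
A valid assignment using 4 colors: 0=blue, 1=yellow, 2=green, 3=red, 4=red, 5=blue, 6=green.
That is already a proper 4-coloring.

Yes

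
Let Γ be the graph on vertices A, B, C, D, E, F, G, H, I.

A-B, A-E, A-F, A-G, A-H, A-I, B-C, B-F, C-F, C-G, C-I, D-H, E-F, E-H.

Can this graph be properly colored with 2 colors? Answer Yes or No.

No

B, C, F form a triangle, so at least 3 colors are needed.
So 2 colors are not enough.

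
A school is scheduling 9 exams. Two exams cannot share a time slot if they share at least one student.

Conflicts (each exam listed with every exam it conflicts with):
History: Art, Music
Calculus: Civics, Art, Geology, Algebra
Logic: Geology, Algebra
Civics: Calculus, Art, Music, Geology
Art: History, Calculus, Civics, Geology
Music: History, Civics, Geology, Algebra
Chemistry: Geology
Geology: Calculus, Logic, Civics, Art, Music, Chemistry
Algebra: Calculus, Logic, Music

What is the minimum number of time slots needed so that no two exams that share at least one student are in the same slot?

4

Calculus, Civics, Art, Geology all conflict with each other, so at least 4 time slots are needed.
4 time slots suffice: time slot 1 → {History, Geology, Algebra}; time slot 2 → {Logic, Civics, Chemistry}; time slot 3 → {Calculus, Music}; time slot 4 → {Art}. Every pair that conflicts lands in different time slots.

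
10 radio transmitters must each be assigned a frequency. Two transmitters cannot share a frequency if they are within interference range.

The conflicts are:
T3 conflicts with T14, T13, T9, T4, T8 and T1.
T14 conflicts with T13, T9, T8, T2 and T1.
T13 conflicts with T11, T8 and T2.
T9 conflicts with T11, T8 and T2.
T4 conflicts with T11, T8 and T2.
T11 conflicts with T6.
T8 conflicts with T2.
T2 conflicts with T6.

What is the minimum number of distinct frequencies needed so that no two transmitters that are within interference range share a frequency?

T14, T9, T8, T2 all conflict with each other, so at least 4 frequencies are needed.
A valid assignment using 4 frequencies: T3=1, T14=2, T13=4, T9=4, T4=2, T11=1, T8=3, T2=1, T6=2, T1=3. No two conflicting transmitters share a frequency.

4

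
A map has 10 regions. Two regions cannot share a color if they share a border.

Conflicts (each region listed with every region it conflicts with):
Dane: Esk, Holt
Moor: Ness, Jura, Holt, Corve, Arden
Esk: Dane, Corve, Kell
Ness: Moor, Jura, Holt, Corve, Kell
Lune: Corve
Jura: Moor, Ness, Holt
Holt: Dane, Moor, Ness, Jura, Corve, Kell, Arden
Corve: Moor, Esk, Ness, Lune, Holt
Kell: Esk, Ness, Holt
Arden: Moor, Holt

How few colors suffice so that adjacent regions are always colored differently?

4

Moor, Ness, Holt, Corve are mutually in conflict, so at least 4 colors are needed.
One proper 4-coloring: Dane=2, Moor=3, Esk=1, Ness=2, Lune=1, Jura=4, Holt=1, Corve=4, Kell=3, Arden=2. No two conflicting regions share a color.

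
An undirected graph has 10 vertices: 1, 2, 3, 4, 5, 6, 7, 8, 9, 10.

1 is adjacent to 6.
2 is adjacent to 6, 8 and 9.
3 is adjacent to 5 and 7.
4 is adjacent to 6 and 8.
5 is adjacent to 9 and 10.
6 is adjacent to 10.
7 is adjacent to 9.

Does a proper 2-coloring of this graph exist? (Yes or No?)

The cycle 5-9-2-6-10-5 has odd length 5, so it cannot be 2-colored; at least 3 colors are needed.
So 2 colors are not enough.

No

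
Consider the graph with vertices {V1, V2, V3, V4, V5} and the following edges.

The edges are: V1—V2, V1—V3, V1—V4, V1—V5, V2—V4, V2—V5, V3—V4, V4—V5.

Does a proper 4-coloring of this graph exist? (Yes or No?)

Yes

The chromatic number is 4. V1, V2, V4, V5 are pairwise adjacent (a clique of size 4), so at least 4 colors are needed.
A valid assignment using 4 colors: V1=1, V2=4, V3=3, V4=2, V5=3.
That is already a proper 4-coloring.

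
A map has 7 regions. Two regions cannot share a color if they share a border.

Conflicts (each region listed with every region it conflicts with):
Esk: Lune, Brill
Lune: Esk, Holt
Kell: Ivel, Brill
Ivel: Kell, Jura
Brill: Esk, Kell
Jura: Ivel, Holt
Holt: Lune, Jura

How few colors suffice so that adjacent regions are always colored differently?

The cycle Jura-Ivel-Kell-Brill-Esk-Lune-Holt-Jura has odd length 7, so it cannot be 2-colored; at least 3 colors are needed.
3 colors suffice: Esk=2, Lune=1, Kell=2, Ivel=3, Brill=1, Jura=1, Holt=2. Each listed conflict is separated.

3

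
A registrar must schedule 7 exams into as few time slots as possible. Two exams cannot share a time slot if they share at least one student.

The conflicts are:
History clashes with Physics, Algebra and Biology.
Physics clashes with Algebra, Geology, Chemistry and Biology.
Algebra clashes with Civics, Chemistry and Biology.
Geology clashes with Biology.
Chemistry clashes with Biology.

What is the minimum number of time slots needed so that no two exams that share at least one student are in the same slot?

History, Physics, Algebra, Biology all conflict with each other, so at least 4 time slots are needed.
A valid assignment using 4 time slots: History=4, Physics=2, Algebra=3, Civics=1, Geology=3, Chemistry=4, Biology=1. Every pair that conflicts lands in different time slots.

4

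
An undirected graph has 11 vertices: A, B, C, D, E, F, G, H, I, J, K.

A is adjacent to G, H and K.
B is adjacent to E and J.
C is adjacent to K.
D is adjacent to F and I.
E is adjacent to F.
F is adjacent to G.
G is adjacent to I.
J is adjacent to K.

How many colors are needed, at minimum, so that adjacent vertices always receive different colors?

The cycle J-B-E-F-G-A-K-J has odd length 7, so it cannot be 2-colored; at least 3 colors are needed.
3 colors suffice: color red → {B, D, G, H, K}; color blue → {A, C, F, I, J}; color green → {E}. Each edge has distinct colors on its endpoints.

3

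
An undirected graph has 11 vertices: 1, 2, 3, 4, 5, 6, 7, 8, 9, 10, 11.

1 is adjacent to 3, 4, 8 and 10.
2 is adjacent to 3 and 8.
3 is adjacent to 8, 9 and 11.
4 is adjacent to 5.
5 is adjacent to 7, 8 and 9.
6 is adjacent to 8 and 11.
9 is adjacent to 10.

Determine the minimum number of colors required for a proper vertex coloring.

2, 3, 8 form a triangle, so at least 3 colors are needed.
One proper 3-coloring: 1=green, 2=green, 3=red, 4=blue, 5=red, 6=red, 7=blue, 8=blue, 9=blue, 10=red, 11=blue. No two adjacent vertices share a color.

3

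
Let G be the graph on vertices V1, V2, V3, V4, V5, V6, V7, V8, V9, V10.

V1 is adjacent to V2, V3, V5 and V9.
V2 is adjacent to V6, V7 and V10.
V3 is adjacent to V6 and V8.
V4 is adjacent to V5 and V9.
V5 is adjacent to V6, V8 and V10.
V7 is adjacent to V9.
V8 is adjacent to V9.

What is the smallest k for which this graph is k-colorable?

2

V3 and V8 are adjacent, so at least 2 colors are needed.
A valid assignment using 2 colors: V1=2, V2=1, V3=1, V4=2, V5=1, V6=2, V7=2, V8=2, V9=1, V10=2. Every edge joins two different colors.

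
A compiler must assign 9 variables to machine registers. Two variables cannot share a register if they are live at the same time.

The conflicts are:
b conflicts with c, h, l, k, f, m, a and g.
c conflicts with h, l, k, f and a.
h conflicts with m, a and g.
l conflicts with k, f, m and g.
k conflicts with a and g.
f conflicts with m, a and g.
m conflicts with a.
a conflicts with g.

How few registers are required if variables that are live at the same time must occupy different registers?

b, l, f, m all conflict with each other, so at least 4 registers are needed.
4 registers suffice: register 1 → {b}; register 2 → {l, a}; register 3 → {c, m, g}; register 4 → {h, k, f}. Each listed conflict is separated.

4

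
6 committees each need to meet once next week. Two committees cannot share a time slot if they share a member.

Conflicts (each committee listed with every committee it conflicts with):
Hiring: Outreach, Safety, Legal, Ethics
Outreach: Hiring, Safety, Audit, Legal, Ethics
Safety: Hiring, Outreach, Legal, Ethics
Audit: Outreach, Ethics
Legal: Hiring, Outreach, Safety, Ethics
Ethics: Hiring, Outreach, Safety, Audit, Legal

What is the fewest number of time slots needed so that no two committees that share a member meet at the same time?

Hiring, Outreach, Safety, Legal, Ethics are mutually in conflict, so at least 5 time slots are needed.
Using 5 time slots: Hiring=3, Outreach=2, Safety=4, Audit=3, Legal=5, Ethics=1. Each listed conflict is separated.

5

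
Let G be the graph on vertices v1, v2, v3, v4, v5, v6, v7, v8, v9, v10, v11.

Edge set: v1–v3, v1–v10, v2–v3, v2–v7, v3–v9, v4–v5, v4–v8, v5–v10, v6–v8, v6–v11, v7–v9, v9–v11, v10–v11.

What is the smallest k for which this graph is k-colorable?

3

The cycle v9-v11-v10-v1-v3-v9 has odd length 5, so it cannot be 2-colored; at least 3 colors are needed.
3 colors suffice: v1=2, v2=2, v3=1, v4=3, v5=2, v6=3, v7=1, v8=1, v9=3, v10=1, v11=2. Every edge joins two different colors.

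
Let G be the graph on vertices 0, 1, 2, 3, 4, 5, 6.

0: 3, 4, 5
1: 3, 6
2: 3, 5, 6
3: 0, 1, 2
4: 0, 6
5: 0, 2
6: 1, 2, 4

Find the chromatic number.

3

The cycle 0-4-6-2-3-0 has odd length 5, so it cannot be 2-colored; at least 3 colors are needed.
3 colors suffice: color a → {0, 6}; color b → {1, 2, 4}; color c → {3, 5}. Each edge has distinct colors on its endpoints.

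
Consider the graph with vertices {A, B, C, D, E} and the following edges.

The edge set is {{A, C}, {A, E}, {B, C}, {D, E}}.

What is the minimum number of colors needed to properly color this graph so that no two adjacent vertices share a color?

B and C are adjacent, so at least 2 colors are needed.
A valid assignment using 2 colors: A=2, B=2, C=1, D=2, E=1. Each edge has distinct colors on its endpoints.

2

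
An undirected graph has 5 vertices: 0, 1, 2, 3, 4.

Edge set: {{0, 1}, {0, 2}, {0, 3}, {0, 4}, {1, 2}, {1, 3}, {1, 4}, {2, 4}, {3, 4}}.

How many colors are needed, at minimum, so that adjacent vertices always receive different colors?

4

0, 1, 2, 4 are pairwise adjacent (a clique of size 4), so at least 4 colors are needed.
4 colors suffice: color a → {4}; color b → {0}; color c → {1}; color d → {2, 3}. No two adjacent vertices share a color.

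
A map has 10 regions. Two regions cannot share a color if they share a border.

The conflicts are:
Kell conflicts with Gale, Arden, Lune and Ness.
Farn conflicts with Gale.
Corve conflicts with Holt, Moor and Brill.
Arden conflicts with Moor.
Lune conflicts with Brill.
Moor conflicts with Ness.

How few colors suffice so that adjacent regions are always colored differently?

Arden and Moor conflict, so at least 2 colors are needed.
2 colors suffice: color 1 → {Kell, Farn, Holt, Moor, Brill}; color 2 → {Gale, Corve, Arden, Lune, Ness}. No two conflicting regions share a color.

2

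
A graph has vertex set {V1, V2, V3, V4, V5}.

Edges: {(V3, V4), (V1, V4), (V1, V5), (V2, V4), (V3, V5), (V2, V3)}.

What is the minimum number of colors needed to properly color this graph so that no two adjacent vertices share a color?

V2, V3, V4 are pairwise adjacent, so at least 3 colors are needed.
3 colors suffice: color 1 → {V4, V5}; color 2 → {V1, V3}; color 3 → {V2}. Every edge joins two different colors.

3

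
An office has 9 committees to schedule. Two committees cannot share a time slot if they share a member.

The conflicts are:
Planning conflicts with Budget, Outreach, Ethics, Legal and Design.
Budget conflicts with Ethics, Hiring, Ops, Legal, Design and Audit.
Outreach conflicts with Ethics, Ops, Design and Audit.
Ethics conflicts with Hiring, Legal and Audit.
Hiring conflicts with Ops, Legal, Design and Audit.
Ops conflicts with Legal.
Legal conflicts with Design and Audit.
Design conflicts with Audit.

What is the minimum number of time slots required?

5

Budget, Ethics, Hiring, Legal, Audit all conflict with each other, so at least 5 time slots are needed.
5 time slots suffice: time slot 1 → {Budget, Outreach}; time slot 2 → {Legal}; time slot 3 → {Ethics, Ops, Design}; time slot 4 → {Planning, Audit}; time slot 5 → {Hiring}. Every pair that conflicts lands in different time slots.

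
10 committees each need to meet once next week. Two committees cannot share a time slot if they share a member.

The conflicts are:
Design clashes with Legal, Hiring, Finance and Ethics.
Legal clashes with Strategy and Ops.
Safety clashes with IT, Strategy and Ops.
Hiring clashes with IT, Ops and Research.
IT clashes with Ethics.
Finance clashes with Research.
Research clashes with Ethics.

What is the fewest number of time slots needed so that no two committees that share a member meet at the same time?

Finance and Research conflict, so at least 2 time slots are needed.
2 time slots suffice: time slot 1 → {Design, IT, Strategy, Ops, Research}; time slot 2 → {Legal, Safety, Hiring, Finance, Ethics}. Every pair that conflicts lands in different time slots.

2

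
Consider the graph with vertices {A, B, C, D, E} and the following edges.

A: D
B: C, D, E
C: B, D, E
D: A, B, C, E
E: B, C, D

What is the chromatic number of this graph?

4

B, C, D, E form a clique, so at least 4 colors are needed.
4 colors suffice: A=blue, B=green, C=blue, D=red, E=yellow. Every edge joins two different colors.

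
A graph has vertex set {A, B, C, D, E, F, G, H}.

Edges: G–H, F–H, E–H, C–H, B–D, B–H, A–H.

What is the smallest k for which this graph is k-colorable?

C and H are adjacent, so at least 2 colors are needed.
2 colors suffice: color 1 → {D, H}; color 2 → {A, B, C, E, F, G}. No two adjacent vertices share a color.

2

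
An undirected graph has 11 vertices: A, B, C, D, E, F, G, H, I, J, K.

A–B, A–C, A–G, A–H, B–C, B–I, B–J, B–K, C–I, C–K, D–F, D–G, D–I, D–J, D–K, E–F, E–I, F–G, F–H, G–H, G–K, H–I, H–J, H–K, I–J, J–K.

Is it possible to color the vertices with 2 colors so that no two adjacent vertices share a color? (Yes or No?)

No

B, C, K are mutually adjacent, so at least 3 colors are needed.
So 2 colors are not enough.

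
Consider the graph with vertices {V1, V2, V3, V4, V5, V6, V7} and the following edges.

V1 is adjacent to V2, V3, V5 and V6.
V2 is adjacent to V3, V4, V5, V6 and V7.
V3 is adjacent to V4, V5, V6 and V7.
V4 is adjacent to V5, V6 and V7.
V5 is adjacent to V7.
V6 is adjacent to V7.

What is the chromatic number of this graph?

V2, V3, V4, V5, V7 are pairwise adjacent (a clique of size 5), so at least 5 colors are needed.
A valid assignment using 5 colors: V1=yellow, V2=red, V3=blue, V4=purple, V5=green, V6=green, V7=yellow. Every edge joins two different colors.

5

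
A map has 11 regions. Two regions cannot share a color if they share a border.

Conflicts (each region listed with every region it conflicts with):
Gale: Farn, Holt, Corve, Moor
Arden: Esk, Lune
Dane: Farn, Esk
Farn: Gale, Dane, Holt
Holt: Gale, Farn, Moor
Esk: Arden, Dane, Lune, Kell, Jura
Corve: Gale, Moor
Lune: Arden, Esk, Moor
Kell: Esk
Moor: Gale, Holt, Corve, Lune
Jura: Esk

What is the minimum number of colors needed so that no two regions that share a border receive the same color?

Arden, Esk, Lune pairwise conflict, so at least 3 colors are needed.
3 colors suffice: color 1 → {Farn, Esk, Moor}; color 2 → {Gale, Dane, Lune, Kell, Jura}; color 3 → {Arden, Holt, Corve}. Each listed conflict is separated.

3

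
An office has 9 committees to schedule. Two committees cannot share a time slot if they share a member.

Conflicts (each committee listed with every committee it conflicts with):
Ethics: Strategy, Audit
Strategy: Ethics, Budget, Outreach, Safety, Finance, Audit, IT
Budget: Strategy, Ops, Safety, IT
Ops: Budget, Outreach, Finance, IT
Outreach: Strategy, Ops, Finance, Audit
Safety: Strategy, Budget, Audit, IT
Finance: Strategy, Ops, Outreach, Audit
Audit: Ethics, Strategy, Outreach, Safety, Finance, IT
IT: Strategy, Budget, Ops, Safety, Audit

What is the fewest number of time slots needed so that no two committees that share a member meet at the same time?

Strategy, Outreach, Finance, Audit all conflict with each other, so at least 4 time slots are needed.
4 time slots suffice: Ethics=3, Strategy=1, Budget=2, Ops=1, Outreach=4, Safety=4, Finance=3, Audit=2, IT=3. Every pair that conflicts lands in different time slots.

4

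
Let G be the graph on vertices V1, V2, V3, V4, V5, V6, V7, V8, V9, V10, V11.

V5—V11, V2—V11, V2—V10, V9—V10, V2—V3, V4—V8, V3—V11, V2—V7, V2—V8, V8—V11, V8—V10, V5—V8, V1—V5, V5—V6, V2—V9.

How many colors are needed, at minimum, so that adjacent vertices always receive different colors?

3

V2, V8, V10 form a triangle, so at least 3 colors are needed.
3 colors suffice: color R → {V2, V4, V5}; color B → {V1, V3, V6, V7, V8, V9}; color G → {V10, V11}. Every edge joins two different colors.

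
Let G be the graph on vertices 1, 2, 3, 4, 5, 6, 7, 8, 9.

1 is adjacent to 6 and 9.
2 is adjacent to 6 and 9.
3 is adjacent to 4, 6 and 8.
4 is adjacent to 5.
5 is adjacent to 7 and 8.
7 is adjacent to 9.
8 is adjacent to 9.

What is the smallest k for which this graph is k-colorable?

3

The cycle 3-8-9-1-6-3 has odd length 5, so it cannot be 2-colored; at least 3 colors are needed.
3 colors suffice: 1=green, 2=green, 3=red, 4=blue, 5=red, 6=blue, 7=blue, 8=blue, 9=red. Each edge has distinct colors on its endpoints.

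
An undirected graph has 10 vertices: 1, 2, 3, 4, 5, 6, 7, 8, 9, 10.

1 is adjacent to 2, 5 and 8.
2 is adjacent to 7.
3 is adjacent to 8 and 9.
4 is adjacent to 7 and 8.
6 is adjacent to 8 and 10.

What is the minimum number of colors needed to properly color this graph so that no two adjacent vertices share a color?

The cycle 7-4-8-1-2-7 has odd length 5, so it cannot be 2-colored; at least 3 colors are needed.
3 colors suffice: color red → {2, 5, 8, 9, 10}; color blue → {1, 3, 6, 7}; color green → {4}. No two adjacent vertices share a color.

3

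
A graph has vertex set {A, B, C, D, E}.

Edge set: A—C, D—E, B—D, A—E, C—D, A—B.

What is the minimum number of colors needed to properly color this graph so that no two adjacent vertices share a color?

A and B are adjacent, so at least 2 colors are needed.
2 colors suffice: color 1 → {A, D}; color 2 → {B, C, E}. Each edge has distinct colors on its endpoints.

2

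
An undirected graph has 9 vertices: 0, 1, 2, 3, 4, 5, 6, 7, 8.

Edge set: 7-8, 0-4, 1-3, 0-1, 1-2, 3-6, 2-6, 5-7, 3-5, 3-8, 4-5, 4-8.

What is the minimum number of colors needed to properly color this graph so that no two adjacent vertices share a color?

3

The cycle 4-0-1-3-5-4 has odd length 5, so it cannot be 2-colored; at least 3 colors are needed.
3 colors suffice: 0=green, 1=blue, 2=red, 3=red, 4=red, 5=blue, 6=blue, 7=red, 8=blue. Every edge joins two different colors.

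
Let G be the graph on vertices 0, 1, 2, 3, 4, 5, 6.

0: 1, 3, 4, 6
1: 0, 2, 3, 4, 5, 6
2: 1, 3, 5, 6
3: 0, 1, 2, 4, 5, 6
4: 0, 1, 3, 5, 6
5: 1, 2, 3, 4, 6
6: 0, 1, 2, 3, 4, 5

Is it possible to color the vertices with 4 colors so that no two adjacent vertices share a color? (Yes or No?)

0, 1, 3, 4, 6 are mutually adjacent (a clique of size 5), so at least 5 colors are needed.
So 4 colors are not enough.

No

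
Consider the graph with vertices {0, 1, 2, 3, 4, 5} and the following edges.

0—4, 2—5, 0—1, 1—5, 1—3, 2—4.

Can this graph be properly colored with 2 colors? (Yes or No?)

No

The cycle 2-5-1-0-4-2 has odd length 5, so it cannot be 2-colored; at least 3 colors are needed.
So 2 colors are not enough.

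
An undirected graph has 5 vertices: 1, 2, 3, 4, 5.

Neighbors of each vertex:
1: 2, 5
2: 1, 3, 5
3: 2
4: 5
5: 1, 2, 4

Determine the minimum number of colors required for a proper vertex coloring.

3

1, 2, 5 are pairwise adjacent, so at least 3 colors are needed.
3 colors suffice: color a → {3, 5}; color b → {2, 4}; color c → {1}. No two adjacent vertices share a color.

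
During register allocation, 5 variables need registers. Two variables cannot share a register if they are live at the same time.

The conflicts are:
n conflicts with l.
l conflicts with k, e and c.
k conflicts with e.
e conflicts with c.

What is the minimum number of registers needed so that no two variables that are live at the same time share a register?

l, e, c all conflict with each other, so at least 3 registers are needed.
Using 3 registers: n=2, l=1, k=3, e=2, c=3. No two conflicting variables share a register.

3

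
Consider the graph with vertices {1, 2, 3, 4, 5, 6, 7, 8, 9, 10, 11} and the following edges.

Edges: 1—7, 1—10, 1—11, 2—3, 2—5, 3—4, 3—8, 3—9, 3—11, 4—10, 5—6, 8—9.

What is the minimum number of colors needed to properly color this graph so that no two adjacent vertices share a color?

3

3, 8, 9 form a triangle, so at least 3 colors are needed.
A valid assignment using 3 colors: 1=a, 2=b, 3=a, 4=b, 5=a, 6=b, 7=b, 8=c, 9=b, 10=c, 11=b. No two adjacent vertices share a color.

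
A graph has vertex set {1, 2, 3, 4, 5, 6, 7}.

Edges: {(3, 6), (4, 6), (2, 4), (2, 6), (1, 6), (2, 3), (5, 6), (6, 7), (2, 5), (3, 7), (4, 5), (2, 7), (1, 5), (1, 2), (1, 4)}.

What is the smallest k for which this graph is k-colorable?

1, 2, 4, 5, 6 are pairwise adjacent (a clique of size 5), so at least 5 colors are needed.
One proper 5-coloring: 1=d, 2=b, 3=c, 4=c, 5=e, 6=a, 7=d. No two adjacent vertices share a color.

5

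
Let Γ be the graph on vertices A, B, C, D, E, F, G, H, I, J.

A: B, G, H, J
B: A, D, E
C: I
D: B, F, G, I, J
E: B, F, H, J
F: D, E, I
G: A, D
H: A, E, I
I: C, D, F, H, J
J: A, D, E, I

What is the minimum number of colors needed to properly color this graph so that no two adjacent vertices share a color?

3

D, F, I are mutually adjacent, so at least 3 colors are needed.
3 colors suffice: A=red, B=blue, C=red, D=red, E=red, F=green, G=blue, H=green, I=blue, J=green. Each edge has distinct colors on its endpoints.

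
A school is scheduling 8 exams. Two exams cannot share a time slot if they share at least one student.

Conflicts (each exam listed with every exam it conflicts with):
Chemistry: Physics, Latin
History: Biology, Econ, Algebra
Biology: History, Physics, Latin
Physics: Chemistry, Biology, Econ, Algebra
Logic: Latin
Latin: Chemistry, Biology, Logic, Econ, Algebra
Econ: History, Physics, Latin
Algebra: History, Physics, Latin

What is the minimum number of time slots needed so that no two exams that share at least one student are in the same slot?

2

Physics and Econ conflict, so at least 2 time slots are needed.
2 time slots suffice: time slot 1 → {History, Physics, Latin}; time slot 2 → {Chemistry, Biology, Logic, Econ, Algebra}. No two conflicting exams share a time slot.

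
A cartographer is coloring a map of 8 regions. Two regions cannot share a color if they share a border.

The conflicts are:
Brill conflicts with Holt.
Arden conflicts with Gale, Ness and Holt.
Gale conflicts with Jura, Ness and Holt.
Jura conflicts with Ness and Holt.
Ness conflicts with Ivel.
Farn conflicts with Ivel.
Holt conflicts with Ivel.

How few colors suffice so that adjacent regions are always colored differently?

Arden, Gale, Holt pairwise conflict, so at least 3 colors are needed.
3 colors suffice: color 1 → {Ness, Farn, Holt}; color 2 → {Brill, Gale, Ivel}; color 3 → {Arden, Jura}. No two conflicting regions share a color.

3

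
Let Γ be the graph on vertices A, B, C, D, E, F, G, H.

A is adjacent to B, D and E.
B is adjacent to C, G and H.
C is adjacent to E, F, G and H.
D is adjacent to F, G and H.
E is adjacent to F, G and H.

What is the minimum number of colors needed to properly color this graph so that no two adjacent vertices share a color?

3

C, E, F are pairwise adjacent, so at least 3 colors are needed.
A valid assignment using 3 colors: A=green, B=blue, C=red, D=red, E=blue, F=green, G=green, H=green. Every edge joins two different colors.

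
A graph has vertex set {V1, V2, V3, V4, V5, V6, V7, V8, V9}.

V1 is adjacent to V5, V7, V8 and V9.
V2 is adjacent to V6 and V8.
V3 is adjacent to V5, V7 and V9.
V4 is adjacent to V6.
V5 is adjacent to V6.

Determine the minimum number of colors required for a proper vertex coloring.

The cycle V2-V8-V1-V5-V6-V2 has odd length 5, so it cannot be 2-colored; at least 3 colors are needed.
One proper 3-coloring: V1=1, V2=3, V3=1, V4=2, V5=2, V6=1, V7=2, V8=2, V9=2. Every edge joins two different colors.

3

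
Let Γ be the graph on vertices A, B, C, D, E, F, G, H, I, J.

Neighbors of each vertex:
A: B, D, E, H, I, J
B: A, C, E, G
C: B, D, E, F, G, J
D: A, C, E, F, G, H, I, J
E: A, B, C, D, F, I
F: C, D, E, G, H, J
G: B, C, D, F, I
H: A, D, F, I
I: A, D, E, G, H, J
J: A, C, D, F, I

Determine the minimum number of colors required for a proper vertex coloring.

A, D, I, J are pairwise adjacent (a clique of size 4), so at least 4 colors are needed.
4 colors suffice: color red → {B, D}; color blue → {C, I}; color green → {A, F}; color yellow → {E, G, H, J}. Each edge has distinct colors on its endpoints.

4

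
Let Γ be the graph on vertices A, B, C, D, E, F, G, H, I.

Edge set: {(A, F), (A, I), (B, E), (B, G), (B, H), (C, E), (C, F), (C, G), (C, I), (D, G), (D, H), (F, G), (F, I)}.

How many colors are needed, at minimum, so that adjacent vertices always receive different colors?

C, F, I form a triangle, so at least 3 colors are needed.
3 colors suffice: color 1 → {A, B, C, D}; color 2 → {E, G, H, I}; color 3 → {F}. No two adjacent vertices share a color.

3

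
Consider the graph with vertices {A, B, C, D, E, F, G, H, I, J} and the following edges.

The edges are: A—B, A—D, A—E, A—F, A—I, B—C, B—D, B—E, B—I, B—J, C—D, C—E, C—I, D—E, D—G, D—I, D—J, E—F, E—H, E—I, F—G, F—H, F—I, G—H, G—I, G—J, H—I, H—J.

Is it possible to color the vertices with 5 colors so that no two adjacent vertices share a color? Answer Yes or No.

The chromatic number is 5. B, C, D, E, I are pairwise adjacent (a clique of size 5), so at least 5 colors are needed.
5 colors suffice: color 1 → {I, J}; color 2 → {E, G}; color 3 → {D, H}; color 4 → {B, F}; color 5 → {A, C}.
That is already a proper 5-coloring.

Yes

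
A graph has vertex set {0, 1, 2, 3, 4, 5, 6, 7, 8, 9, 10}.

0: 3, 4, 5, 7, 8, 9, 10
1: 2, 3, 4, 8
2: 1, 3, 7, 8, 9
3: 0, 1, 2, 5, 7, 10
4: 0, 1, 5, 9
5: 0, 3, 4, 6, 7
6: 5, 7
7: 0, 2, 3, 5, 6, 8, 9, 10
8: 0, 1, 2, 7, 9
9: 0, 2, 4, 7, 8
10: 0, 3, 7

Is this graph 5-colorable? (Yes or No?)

Yes

The chromatic number is 4. 0, 3, 5, 7 are pairwise adjacent (a clique of size 4), so at least 4 colors are needed.
4 colors suffice: color red → {4, 7}; color blue → {0, 2, 6}; color green → {3, 8}; color yellow → {1, 5, 9, 10}.
Since 5 ≥ 4, a proper 5-coloring certainly exists.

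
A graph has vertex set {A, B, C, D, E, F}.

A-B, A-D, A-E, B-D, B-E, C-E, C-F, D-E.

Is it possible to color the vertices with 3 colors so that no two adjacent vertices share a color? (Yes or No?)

A, B, D, E are pairwise adjacent (a clique of size 4), so at least 4 colors are needed.
So 3 colors are not enough.

No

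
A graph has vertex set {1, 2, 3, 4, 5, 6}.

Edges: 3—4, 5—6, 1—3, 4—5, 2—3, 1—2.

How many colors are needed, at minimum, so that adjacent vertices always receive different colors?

3

1, 2, 3 are mutually adjacent, so at least 3 colors are needed.
3 colors suffice: color a → {3, 5}; color b → {2, 4, 6}; color c → {1}. No two adjacent vertices share a color.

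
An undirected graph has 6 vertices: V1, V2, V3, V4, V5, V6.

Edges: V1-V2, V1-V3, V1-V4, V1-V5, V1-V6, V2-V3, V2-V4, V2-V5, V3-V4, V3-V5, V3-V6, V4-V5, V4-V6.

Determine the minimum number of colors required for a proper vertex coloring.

5

V1, V2, V3, V4, V5 form a clique, so at least 5 colors are needed.
5 colors suffice: color 1 → {V4}; color 2 → {V1}; color 3 → {V3}; color 4 → {V5, V6}; color 5 → {V2}. Every edge joins two different colors.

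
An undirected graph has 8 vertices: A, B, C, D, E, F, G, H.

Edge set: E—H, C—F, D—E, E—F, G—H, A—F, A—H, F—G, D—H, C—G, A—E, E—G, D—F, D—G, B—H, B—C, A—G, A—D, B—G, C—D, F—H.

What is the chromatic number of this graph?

A, D, E, F, G, H are mutually adjacent (a clique of size 6), so at least 6 colors are needed.
6 colors suffice: A=6, B=3, C=2, D=3, E=5, F=4, G=1, H=2. Every edge joins two different colors.

6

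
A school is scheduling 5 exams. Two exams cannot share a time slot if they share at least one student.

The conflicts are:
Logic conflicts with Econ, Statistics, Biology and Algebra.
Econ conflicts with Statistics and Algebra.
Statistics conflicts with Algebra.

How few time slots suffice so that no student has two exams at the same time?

Logic, Econ, Statistics, Algebra are mutually in conflict, so at least 4 time slots are needed.
4 time slots suffice: Logic=1, Econ=2, Statistics=4, Biology=2, Algebra=3. Every pair that conflicts lands in different time slots.

4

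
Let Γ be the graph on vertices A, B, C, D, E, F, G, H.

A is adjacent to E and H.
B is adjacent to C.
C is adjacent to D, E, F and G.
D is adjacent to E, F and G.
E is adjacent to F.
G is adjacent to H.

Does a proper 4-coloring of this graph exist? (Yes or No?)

Yes

The chromatic number is 4. C, D, E, F form a clique, so at least 4 colors are needed.
A valid assignment using 4 colors: A=1, B=2, C=1, D=2, E=3, F=4, G=3, H=2.
That is already a proper 4-coloring.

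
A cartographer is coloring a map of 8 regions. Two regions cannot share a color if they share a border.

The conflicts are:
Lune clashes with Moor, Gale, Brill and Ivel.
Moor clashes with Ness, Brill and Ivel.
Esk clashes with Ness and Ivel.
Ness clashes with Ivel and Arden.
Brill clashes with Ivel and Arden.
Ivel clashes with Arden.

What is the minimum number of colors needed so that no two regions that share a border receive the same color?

Lune, Moor, Brill, Ivel are mutually in conflict, so at least 4 colors are needed.
4 colors suffice: color 1 → {Gale, Ivel}; color 2 → {Lune, Ness}; color 3 → {Esk, Brill}; color 4 → {Moor, Arden}. No two conflicting regions share a color.

4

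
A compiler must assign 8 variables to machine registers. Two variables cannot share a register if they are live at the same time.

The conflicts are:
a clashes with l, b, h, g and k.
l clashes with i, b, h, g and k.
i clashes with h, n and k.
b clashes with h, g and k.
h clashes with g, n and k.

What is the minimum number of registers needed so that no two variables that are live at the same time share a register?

5

a, l, b, h, g all conflict with each other, so at least 5 registers are needed.
5 registers suffice: register 1 → {h}; register 2 → {l, n}; register 3 → {i, b}; register 4 → {g, k}; register 5 → {a}. Every pair that conflicts lands in different registers.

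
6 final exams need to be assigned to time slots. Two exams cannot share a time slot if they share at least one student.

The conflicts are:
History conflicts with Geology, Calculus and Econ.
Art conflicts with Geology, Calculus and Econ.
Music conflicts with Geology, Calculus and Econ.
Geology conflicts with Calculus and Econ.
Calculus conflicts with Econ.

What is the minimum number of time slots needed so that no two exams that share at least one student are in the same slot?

Music, Geology, Calculus, Econ all conflict with each other, so at least 4 time slots are needed.
4 time slots suffice: History=4, Art=4, Music=4, Geology=3, Calculus=2, Econ=1. No two conflicting exams share a time slot.

4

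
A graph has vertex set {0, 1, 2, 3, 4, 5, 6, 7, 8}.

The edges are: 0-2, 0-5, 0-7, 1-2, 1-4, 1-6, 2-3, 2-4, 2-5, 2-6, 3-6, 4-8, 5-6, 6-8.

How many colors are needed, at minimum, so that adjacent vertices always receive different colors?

3

1, 2, 4 are pairwise adjacent, so at least 3 colors are needed.
3 colors suffice: color red → {2, 7, 8}; color blue → {0, 4, 6}; color green → {1, 3, 5}. Every edge joins two different colors.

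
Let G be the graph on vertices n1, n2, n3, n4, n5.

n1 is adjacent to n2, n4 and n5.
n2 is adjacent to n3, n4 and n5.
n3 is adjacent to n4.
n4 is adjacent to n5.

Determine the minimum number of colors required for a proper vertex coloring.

4

n1, n2, n4, n5 form a clique, so at least 4 colors are needed.
4 colors suffice: color red → {n2}; color blue → {n4}; color green → {n1, n3}; color yellow → {n5}. Every edge joins two different colors.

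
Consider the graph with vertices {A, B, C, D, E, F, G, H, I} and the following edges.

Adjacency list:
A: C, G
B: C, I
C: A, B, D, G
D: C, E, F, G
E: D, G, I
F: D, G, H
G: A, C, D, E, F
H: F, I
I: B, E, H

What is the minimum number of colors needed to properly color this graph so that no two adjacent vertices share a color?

3

D, E, G are mutually adjacent, so at least 3 colors are needed.
A valid assignment using 3 colors: A=2, B=2, C=3, D=2, E=3, F=3, G=1, H=2, I=1. Every edge joins two different colors.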